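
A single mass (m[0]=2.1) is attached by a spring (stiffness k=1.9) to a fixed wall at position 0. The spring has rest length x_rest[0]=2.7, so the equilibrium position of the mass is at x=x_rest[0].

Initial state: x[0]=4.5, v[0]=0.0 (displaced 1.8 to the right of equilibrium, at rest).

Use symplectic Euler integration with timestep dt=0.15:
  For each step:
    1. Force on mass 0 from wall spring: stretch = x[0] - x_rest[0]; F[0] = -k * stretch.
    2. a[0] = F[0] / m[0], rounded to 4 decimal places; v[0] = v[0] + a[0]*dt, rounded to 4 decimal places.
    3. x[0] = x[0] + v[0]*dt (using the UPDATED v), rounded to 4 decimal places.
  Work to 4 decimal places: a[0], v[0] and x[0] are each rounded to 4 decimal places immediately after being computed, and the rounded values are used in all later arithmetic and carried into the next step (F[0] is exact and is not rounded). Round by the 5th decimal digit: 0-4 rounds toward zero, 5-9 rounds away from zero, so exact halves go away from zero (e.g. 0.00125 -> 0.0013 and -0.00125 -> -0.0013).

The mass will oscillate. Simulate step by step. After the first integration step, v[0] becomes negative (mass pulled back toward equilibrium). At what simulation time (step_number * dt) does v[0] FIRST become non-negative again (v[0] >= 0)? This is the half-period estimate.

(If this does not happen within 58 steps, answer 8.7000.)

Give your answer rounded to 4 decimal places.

Answer: 3.3000

Derivation:
Step 0: x=[4.5000] v=[0.0000]
Step 1: x=[4.4634] v=[-0.2443]
Step 2: x=[4.3909] v=[-0.4836]
Step 3: x=[4.2839] v=[-0.7131]
Step 4: x=[4.1447] v=[-0.9281]
Step 5: x=[3.9761] v=[-1.1242]
Step 6: x=[3.7815] v=[-1.2974]
Step 7: x=[3.5649] v=[-1.4442]
Step 8: x=[3.3307] v=[-1.5616]
Step 9: x=[3.0836] v=[-1.6472]
Step 10: x=[2.8287] v=[-1.6993]
Step 11: x=[2.5712] v=[-1.7168]
Step 12: x=[2.3163] v=[-1.6993]
Step 13: x=[2.0692] v=[-1.6472]
Step 14: x=[1.8350] v=[-1.5616]
Step 15: x=[1.6184] v=[-1.4442]
Step 16: x=[1.4238] v=[-1.2974]
Step 17: x=[1.2552] v=[-1.1242]
Step 18: x=[1.1160] v=[-0.9281]
Step 19: x=[1.0090] v=[-0.7131]
Step 20: x=[0.9365] v=[-0.4836]
Step 21: x=[0.8999] v=[-0.2443]
Step 22: x=[0.8999] v=[0.0000]
First v>=0 after going negative at step 22, time=3.3000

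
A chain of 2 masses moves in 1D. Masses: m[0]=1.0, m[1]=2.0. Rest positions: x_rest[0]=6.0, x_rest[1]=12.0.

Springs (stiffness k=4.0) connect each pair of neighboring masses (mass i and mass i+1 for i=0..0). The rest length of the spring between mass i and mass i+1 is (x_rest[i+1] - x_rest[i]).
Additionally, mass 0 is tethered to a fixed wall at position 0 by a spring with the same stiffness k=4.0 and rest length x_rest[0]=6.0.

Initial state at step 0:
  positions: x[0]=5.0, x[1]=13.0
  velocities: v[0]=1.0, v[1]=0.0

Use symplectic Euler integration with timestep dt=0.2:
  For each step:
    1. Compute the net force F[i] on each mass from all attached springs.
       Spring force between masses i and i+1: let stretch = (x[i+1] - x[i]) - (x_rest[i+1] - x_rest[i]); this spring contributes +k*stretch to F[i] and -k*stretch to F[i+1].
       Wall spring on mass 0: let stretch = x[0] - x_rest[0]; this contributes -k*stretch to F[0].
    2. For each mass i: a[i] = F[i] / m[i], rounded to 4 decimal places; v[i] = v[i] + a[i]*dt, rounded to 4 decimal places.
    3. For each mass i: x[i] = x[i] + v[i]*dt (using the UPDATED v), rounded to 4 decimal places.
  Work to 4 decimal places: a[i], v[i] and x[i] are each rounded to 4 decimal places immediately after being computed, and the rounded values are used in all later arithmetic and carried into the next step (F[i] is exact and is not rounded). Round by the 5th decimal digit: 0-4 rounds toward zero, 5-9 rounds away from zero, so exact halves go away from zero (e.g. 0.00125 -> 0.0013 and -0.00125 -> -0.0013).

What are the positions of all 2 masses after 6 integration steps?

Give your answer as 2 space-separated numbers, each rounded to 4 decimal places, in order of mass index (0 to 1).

Answer: 7.0349 12.2300

Derivation:
Step 0: x=[5.0000 13.0000] v=[1.0000 0.0000]
Step 1: x=[5.6800 12.8400] v=[3.4000 -0.8000]
Step 2: x=[6.5968 12.5872] v=[4.5840 -1.2640]
Step 3: x=[7.4166 12.3352] v=[4.0989 -1.2602]
Step 4: x=[7.8367 12.1697] v=[2.1005 -0.8276]
Step 5: x=[7.6962 12.1375] v=[-0.7025 -0.1608]
Step 6: x=[7.0349 12.2300] v=[-3.3064 0.4627]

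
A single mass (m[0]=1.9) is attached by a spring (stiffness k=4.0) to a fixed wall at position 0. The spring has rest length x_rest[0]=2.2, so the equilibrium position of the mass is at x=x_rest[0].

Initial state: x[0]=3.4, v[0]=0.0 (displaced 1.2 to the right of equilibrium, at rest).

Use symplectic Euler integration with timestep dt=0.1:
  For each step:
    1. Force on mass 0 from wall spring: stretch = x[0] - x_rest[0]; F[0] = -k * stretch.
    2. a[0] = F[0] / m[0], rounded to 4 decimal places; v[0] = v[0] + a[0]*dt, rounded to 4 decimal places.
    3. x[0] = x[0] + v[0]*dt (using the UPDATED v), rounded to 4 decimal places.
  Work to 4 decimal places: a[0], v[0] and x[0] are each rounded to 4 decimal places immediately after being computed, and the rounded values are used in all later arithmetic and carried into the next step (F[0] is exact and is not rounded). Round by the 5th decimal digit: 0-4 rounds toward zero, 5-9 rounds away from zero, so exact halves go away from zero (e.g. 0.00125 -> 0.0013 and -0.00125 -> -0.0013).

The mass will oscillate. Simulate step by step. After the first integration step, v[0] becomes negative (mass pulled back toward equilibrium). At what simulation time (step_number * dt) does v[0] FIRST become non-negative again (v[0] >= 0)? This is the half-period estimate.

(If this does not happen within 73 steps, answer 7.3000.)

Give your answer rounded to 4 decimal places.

Answer: 2.2000

Derivation:
Step 0: x=[3.4000] v=[0.0000]
Step 1: x=[3.3747] v=[-0.2526]
Step 2: x=[3.3247] v=[-0.4999]
Step 3: x=[3.2510] v=[-0.7367]
Step 4: x=[3.1552] v=[-0.9580]
Step 5: x=[3.0393] v=[-1.1591]
Step 6: x=[2.9057] v=[-1.3358]
Step 7: x=[2.7573] v=[-1.4844]
Step 8: x=[2.5971] v=[-1.6017]
Step 9: x=[2.4286] v=[-1.6853]
Step 10: x=[2.2553] v=[-1.7334]
Step 11: x=[2.0808] v=[-1.7450]
Step 12: x=[1.9088] v=[-1.7199]
Step 13: x=[1.7429] v=[-1.6586]
Step 14: x=[1.5867] v=[-1.5624]
Step 15: x=[1.4434] v=[-1.4333]
Step 16: x=[1.3160] v=[-1.2740]
Step 17: x=[1.2072] v=[-1.0879]
Step 18: x=[1.1193] v=[-0.8789]
Step 19: x=[1.0542] v=[-0.6514]
Step 20: x=[1.0132] v=[-0.4102]
Step 21: x=[0.9972] v=[-0.1604]
Step 22: x=[1.0065] v=[0.0928]
First v>=0 after going negative at step 22, time=2.2000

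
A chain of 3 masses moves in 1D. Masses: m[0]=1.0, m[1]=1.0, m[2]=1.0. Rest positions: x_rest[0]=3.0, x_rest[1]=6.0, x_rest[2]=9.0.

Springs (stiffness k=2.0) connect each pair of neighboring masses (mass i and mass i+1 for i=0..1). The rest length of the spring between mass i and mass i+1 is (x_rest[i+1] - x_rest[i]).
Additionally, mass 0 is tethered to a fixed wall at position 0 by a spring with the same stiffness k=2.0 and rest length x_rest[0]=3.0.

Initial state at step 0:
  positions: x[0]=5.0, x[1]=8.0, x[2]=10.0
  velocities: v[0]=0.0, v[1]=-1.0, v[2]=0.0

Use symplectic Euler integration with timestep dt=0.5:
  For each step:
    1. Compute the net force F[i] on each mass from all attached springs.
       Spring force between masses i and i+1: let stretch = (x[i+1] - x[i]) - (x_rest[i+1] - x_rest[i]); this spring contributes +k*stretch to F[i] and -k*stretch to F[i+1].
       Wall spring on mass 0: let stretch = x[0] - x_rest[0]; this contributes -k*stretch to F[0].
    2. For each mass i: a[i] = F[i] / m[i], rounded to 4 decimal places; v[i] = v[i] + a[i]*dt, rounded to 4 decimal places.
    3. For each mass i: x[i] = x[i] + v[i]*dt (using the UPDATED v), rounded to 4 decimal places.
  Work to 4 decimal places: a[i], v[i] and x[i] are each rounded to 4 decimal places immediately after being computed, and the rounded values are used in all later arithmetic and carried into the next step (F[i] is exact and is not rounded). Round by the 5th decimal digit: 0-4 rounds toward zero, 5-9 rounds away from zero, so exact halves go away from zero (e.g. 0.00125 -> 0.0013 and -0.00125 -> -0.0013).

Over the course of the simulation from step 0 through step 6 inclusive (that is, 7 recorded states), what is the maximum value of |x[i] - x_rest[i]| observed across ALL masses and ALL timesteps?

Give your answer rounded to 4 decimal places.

Answer: 2.5000

Derivation:
Step 0: x=[5.0000 8.0000 10.0000] v=[0.0000 -1.0000 0.0000]
Step 1: x=[4.0000 7.0000 10.5000] v=[-2.0000 -2.0000 1.0000]
Step 2: x=[2.5000 6.2500 10.7500] v=[-3.0000 -1.5000 0.5000]
Step 3: x=[1.6250 5.8750 10.2500] v=[-1.7500 -0.7500 -1.0000]
Step 4: x=[2.0625 5.5625 9.0625] v=[0.8750 -0.6250 -2.3750]
Step 5: x=[3.2188 5.2500 7.6250] v=[2.3125 -0.6250 -2.8750]
Step 6: x=[3.7813 5.1094 6.5000] v=[1.1249 -0.2812 -2.2500]
Max displacement = 2.5000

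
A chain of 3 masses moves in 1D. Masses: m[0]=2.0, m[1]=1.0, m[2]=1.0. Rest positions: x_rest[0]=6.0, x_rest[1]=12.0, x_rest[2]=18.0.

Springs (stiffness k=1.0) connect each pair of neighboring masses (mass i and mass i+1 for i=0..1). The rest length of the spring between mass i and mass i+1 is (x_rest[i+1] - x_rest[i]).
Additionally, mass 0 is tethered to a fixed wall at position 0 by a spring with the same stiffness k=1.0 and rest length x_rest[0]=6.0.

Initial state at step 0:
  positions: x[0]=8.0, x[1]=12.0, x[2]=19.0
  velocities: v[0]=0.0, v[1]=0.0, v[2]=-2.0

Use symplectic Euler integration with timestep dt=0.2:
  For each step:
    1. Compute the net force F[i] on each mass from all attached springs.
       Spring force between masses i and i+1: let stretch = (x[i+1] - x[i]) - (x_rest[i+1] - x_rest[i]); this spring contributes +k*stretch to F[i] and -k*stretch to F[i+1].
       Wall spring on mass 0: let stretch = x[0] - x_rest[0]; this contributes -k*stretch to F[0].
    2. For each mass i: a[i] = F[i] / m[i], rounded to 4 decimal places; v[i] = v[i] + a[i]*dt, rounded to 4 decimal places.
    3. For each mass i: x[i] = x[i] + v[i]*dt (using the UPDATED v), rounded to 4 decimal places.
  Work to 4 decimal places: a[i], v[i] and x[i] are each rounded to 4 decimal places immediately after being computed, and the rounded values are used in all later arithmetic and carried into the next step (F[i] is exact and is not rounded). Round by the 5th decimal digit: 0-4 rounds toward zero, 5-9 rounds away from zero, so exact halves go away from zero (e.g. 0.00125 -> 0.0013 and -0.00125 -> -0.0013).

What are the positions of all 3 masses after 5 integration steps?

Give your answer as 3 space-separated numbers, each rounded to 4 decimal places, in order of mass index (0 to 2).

Answer: 6.9758 13.0587 16.8957

Derivation:
Step 0: x=[8.0000 12.0000 19.0000] v=[0.0000 0.0000 -2.0000]
Step 1: x=[7.9200 12.1200 18.5600] v=[-0.4000 0.6000 -2.2000]
Step 2: x=[7.7656 12.3296 18.1024] v=[-0.7720 1.0480 -2.2880]
Step 3: x=[7.5472 12.5876 17.6539] v=[-1.0922 1.2898 -2.2426]
Step 4: x=[7.2786 12.8466 17.2427] v=[-1.3429 1.2950 -2.0559]
Step 5: x=[6.9758 13.0587 16.8957] v=[-1.5140 1.0606 -1.7351]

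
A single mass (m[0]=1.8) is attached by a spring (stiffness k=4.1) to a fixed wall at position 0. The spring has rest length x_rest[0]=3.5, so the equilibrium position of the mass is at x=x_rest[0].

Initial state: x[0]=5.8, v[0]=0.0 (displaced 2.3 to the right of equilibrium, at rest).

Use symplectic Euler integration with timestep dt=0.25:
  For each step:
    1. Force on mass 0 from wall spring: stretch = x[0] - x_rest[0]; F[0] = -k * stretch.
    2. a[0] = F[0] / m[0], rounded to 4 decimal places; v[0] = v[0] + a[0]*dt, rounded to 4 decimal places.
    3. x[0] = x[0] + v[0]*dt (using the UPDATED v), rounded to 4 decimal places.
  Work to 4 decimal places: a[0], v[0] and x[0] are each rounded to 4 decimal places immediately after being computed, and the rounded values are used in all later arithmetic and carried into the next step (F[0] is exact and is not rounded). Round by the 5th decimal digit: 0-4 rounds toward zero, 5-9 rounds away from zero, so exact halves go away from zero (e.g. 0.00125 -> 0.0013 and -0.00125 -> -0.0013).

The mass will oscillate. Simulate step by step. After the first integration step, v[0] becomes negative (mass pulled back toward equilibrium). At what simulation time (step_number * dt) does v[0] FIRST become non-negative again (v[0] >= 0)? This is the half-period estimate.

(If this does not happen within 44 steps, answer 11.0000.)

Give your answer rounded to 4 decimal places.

Step 0: x=[5.8000] v=[0.0000]
Step 1: x=[5.4726] v=[-1.3097]
Step 2: x=[4.8644] v=[-2.4330]
Step 3: x=[4.0619] v=[-3.2100]
Step 4: x=[3.1794] v=[-3.5300]
Step 5: x=[2.3426] v=[-3.3474]
Step 6: x=[1.6705] v=[-2.6883]
Step 7: x=[1.2589] v=[-1.6465]
Step 8: x=[1.1663] v=[-0.3703]
Step 9: x=[1.4060] v=[0.9586]
First v>=0 after going negative at step 9, time=2.2500

Answer: 2.2500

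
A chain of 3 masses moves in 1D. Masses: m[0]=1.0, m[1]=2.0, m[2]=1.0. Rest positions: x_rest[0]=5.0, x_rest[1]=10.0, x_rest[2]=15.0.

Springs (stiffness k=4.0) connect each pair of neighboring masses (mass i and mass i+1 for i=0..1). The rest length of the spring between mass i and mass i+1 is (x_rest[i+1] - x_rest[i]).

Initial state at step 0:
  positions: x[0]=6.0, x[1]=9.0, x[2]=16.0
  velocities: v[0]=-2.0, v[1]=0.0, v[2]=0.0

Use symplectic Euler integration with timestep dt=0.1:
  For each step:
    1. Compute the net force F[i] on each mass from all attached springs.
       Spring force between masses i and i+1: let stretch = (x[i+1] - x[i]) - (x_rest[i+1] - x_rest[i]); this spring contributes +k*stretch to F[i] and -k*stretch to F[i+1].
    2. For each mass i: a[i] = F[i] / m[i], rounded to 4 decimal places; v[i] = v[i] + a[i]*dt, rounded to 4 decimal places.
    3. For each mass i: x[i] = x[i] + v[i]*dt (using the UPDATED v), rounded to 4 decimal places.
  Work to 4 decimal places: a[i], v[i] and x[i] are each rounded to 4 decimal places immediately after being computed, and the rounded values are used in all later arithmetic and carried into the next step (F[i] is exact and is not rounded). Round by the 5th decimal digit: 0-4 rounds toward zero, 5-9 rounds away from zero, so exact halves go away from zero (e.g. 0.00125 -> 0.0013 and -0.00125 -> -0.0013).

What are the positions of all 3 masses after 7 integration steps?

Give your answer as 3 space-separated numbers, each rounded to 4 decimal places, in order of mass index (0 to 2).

Step 0: x=[6.0000 9.0000 16.0000] v=[-2.0000 0.0000 0.0000]
Step 1: x=[5.7200 9.0800 15.9200] v=[-2.8000 0.8000 -0.8000]
Step 2: x=[5.3744 9.2296 15.7664] v=[-3.4560 1.4960 -1.5360]
Step 3: x=[4.9830 9.4328 15.5513] v=[-3.9139 2.0323 -2.1507]
Step 4: x=[4.5696 9.6694 15.2915] v=[-4.1340 2.3660 -2.5981]
Step 5: x=[4.1602 9.9165 15.0068] v=[-4.0941 2.4705 -2.8469]
Step 6: x=[3.7810 10.1502 14.7185] v=[-3.7916 2.3373 -2.8830]
Step 7: x=[3.4566 10.3479 14.4475] v=[-3.2439 1.9771 -2.7103]

Answer: 3.4566 10.3479 14.4475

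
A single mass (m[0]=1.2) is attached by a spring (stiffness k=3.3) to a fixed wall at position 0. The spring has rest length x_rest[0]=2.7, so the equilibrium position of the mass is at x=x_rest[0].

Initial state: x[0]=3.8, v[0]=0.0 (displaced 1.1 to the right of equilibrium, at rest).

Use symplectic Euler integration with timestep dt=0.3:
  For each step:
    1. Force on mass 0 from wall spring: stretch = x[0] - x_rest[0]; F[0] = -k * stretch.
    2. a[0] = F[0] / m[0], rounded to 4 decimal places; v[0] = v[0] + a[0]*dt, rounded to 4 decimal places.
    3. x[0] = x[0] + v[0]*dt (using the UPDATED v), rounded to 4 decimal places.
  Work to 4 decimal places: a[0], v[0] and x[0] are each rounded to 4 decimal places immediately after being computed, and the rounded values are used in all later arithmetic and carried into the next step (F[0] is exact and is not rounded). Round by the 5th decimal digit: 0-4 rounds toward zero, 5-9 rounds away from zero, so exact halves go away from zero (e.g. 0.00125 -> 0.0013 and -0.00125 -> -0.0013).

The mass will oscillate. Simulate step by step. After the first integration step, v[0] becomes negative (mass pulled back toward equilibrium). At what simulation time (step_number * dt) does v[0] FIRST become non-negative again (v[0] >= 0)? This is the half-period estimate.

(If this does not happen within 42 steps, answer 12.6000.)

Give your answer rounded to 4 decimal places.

Answer: 2.1000

Derivation:
Step 0: x=[3.8000] v=[0.0000]
Step 1: x=[3.5278] v=[-0.9075]
Step 2: x=[3.0507] v=[-1.5905]
Step 3: x=[2.4868] v=[-1.8798]
Step 4: x=[1.9756] v=[-1.7039]
Step 5: x=[1.6437] v=[-1.1063]
Step 6: x=[1.5732] v=[-0.2349]
Step 7: x=[1.7816] v=[0.6947]
First v>=0 after going negative at step 7, time=2.1000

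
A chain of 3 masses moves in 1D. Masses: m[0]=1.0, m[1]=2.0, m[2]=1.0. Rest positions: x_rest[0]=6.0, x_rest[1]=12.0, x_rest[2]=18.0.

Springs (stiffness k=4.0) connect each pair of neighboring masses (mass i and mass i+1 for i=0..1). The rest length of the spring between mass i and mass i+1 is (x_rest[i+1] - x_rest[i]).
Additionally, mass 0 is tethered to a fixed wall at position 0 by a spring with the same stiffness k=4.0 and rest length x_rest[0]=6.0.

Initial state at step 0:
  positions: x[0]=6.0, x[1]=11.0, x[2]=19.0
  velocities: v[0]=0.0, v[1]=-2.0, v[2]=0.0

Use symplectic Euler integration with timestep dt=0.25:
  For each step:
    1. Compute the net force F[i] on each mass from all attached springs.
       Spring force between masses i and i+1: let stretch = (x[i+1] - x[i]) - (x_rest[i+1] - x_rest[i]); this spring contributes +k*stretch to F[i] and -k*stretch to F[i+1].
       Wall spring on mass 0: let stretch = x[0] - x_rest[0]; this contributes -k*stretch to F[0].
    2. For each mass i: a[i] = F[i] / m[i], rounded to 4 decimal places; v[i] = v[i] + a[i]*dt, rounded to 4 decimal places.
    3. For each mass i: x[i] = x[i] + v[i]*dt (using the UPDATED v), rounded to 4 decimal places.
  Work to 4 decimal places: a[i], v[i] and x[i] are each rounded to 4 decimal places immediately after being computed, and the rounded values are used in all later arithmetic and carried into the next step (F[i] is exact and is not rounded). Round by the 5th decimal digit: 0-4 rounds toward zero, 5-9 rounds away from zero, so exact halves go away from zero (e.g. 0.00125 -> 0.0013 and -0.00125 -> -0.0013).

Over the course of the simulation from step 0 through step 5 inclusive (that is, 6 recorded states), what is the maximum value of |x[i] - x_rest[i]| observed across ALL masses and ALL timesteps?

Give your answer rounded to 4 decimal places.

Step 0: x=[6.0000 11.0000 19.0000] v=[0.0000 -2.0000 0.0000]
Step 1: x=[5.7500 10.8750 18.5000] v=[-1.0000 -0.5000 -2.0000]
Step 2: x=[5.3438 11.0625 17.5938] v=[-1.6250 0.7500 -3.6250]
Step 3: x=[5.0313 11.3516 16.5547] v=[-1.2501 1.1563 -4.1563]
Step 4: x=[5.0410 11.5010 15.7149] v=[0.0389 0.5977 -3.3594]
Step 5: x=[5.4055 11.3697 15.3216] v=[1.4579 -0.5254 -1.5733]
Max displacement = 2.6784

Answer: 2.6784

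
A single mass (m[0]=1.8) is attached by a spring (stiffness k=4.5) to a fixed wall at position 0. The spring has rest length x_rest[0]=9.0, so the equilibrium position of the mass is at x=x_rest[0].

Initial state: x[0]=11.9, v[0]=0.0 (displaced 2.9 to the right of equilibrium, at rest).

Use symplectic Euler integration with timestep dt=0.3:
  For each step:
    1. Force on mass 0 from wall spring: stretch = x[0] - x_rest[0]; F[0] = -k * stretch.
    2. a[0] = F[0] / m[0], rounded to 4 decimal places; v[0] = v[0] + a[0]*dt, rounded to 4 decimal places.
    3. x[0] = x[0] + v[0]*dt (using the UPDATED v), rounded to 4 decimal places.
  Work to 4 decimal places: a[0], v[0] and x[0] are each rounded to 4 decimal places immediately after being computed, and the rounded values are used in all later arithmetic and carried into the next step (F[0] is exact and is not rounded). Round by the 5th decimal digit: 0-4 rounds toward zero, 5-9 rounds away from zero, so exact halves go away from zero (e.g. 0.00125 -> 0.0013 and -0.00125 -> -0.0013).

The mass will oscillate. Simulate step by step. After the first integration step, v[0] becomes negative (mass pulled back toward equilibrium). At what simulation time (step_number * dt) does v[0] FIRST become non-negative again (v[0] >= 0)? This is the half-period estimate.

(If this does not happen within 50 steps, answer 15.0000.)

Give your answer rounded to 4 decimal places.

Step 0: x=[11.9000] v=[0.0000]
Step 1: x=[11.2475] v=[-2.1750]
Step 2: x=[10.0893] v=[-3.8606]
Step 3: x=[8.6860] v=[-4.6776]
Step 4: x=[7.3534] v=[-4.4421]
Step 5: x=[6.3912] v=[-3.2072]
Step 6: x=[6.0160] v=[-1.2506]
Step 7: x=[6.3122] v=[0.9874]
First v>=0 after going negative at step 7, time=2.1000

Answer: 2.1000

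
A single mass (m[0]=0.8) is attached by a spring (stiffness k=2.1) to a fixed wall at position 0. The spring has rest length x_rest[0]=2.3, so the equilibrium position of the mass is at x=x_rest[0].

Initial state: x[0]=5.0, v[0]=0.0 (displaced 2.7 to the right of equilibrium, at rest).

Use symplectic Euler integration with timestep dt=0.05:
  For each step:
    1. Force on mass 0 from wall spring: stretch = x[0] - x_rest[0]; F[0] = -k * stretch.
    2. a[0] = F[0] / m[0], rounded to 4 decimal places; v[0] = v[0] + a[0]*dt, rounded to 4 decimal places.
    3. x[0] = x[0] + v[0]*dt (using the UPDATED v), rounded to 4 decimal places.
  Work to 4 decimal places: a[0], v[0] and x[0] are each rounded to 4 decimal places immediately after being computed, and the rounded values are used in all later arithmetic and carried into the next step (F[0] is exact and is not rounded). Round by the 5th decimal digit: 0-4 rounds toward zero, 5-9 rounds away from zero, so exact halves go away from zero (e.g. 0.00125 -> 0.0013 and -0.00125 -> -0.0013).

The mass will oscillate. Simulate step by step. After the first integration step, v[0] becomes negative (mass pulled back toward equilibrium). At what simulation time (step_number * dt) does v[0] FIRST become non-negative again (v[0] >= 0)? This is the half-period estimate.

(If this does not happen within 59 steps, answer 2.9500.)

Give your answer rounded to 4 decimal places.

Step 0: x=[5.0000] v=[0.0000]
Step 1: x=[4.9823] v=[-0.3544]
Step 2: x=[4.9470] v=[-0.7065]
Step 3: x=[4.8943] v=[-1.0539]
Step 4: x=[4.8246] v=[-1.3944]
Step 5: x=[4.7383] v=[-1.7258]
Step 6: x=[4.6360] v=[-2.0458]
Step 7: x=[4.5184] v=[-2.3524]
Step 8: x=[4.3862] v=[-2.6436]
Step 9: x=[4.2403] v=[-2.9174]
Step 10: x=[4.0817] v=[-3.1721]
Step 11: x=[3.9114] v=[-3.4060]
Step 12: x=[3.7305] v=[-3.6175]
Step 13: x=[3.5402] v=[-3.8053]
Step 14: x=[3.3418] v=[-3.9681]
Step 15: x=[3.1366] v=[-4.1048]
Step 16: x=[2.9259] v=[-4.2146]
Step 17: x=[2.7111] v=[-4.2968]
Step 18: x=[2.4936] v=[-4.3508]
Step 19: x=[2.2748] v=[-4.3762]
Step 20: x=[2.0562] v=[-4.3729]
Step 21: x=[1.8392] v=[-4.3409]
Step 22: x=[1.6252] v=[-4.2804]
Step 23: x=[1.4156] v=[-4.1918]
Step 24: x=[1.2118] v=[-4.0757]
Step 25: x=[1.0152] v=[-3.9329]
Step 26: x=[0.8270] v=[-3.7643]
Step 27: x=[0.6485] v=[-3.5710]
Step 28: x=[0.4808] v=[-3.3542]
Step 29: x=[0.3250] v=[-3.1154]
Step 30: x=[0.1822] v=[-2.8562]
Step 31: x=[0.0533] v=[-2.5782]
Step 32: x=[-0.0609] v=[-2.2833]
Step 33: x=[-0.1596] v=[-1.9734]
Step 34: x=[-0.2421] v=[-1.6506]
Step 35: x=[-0.3080] v=[-1.3170]
Step 36: x=[-0.3567] v=[-0.9747]
Step 37: x=[-0.3880] v=[-0.6260]
Step 38: x=[-0.4017] v=[-0.2732]
Step 39: x=[-0.3976] v=[0.0814]
First v>=0 after going negative at step 39, time=1.9500

Answer: 1.9500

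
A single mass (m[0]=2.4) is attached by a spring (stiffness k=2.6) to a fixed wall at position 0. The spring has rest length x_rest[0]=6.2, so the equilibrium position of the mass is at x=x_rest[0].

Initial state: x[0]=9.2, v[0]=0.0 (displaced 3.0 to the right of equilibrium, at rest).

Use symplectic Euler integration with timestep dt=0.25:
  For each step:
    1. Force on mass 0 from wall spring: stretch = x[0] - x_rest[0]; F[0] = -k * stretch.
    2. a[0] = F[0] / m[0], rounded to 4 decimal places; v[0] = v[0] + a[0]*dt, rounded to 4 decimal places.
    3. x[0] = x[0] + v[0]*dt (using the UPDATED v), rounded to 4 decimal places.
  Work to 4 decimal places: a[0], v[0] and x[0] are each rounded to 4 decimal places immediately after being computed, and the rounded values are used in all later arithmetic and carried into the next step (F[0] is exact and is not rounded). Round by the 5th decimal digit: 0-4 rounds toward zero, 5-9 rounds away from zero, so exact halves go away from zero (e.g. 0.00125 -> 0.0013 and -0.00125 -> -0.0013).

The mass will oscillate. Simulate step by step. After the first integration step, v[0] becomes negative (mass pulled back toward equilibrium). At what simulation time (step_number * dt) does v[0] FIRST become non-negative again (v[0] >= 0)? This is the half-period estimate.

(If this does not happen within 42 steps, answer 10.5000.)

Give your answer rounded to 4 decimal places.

Step 0: x=[9.2000] v=[0.0000]
Step 1: x=[8.9969] v=[-0.8125]
Step 2: x=[8.6044] v=[-1.5700]
Step 3: x=[8.0491] v=[-2.2212]
Step 4: x=[7.3686] v=[-2.7220]
Step 5: x=[6.6090] v=[-3.0385]
Step 6: x=[5.8217] v=[-3.1493]
Step 7: x=[5.0600] v=[-3.0469]
Step 8: x=[4.3755] v=[-2.7382]
Step 9: x=[3.8145] v=[-2.2441]
Step 10: x=[3.4150] v=[-1.5980]
Step 11: x=[3.2041] v=[-0.8437]
Step 12: x=[3.1960] v=[-0.0323]
Step 13: x=[3.3913] v=[0.7813]
First v>=0 after going negative at step 13, time=3.2500

Answer: 3.2500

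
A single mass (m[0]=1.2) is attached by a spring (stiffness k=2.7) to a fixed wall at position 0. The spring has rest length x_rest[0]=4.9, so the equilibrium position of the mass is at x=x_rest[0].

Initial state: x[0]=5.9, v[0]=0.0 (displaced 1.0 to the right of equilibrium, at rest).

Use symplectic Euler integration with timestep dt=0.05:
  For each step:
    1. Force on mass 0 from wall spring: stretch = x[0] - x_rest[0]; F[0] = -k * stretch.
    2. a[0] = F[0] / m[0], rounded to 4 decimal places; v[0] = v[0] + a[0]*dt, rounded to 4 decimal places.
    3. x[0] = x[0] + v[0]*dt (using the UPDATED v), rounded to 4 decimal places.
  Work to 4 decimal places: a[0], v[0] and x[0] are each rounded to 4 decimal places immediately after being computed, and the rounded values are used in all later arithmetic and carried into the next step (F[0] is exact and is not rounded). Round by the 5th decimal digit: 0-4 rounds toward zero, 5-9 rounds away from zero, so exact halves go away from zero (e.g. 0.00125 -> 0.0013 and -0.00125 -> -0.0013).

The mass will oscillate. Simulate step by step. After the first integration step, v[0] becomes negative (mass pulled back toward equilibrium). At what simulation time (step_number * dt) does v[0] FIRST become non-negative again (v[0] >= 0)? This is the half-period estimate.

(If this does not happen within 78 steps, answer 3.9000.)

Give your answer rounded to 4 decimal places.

Step 0: x=[5.9000] v=[0.0000]
Step 1: x=[5.8944] v=[-0.1125]
Step 2: x=[5.8832] v=[-0.2244]
Step 3: x=[5.8665] v=[-0.3350]
Step 4: x=[5.8443] v=[-0.4437]
Step 5: x=[5.8168] v=[-0.5499]
Step 6: x=[5.7842] v=[-0.6530]
Step 7: x=[5.7466] v=[-0.7525]
Step 8: x=[5.7042] v=[-0.8477]
Step 9: x=[5.6573] v=[-0.9382]
Step 10: x=[5.6061] v=[-1.0234]
Step 11: x=[5.5510] v=[-1.1028]
Step 12: x=[5.4922] v=[-1.1760]
Step 13: x=[5.4301] v=[-1.2426]
Step 14: x=[5.3650] v=[-1.3022]
Step 15: x=[5.2973] v=[-1.3545]
Step 16: x=[5.2273] v=[-1.3992]
Step 17: x=[5.1555] v=[-1.4360]
Step 18: x=[5.0823] v=[-1.4647]
Step 19: x=[5.0080] v=[-1.4852]
Step 20: x=[4.9331] v=[-1.4974]
Step 21: x=[4.8580] v=[-1.5011]
Step 22: x=[4.7832] v=[-1.4964]
Step 23: x=[4.7090] v=[-1.4833]
Step 24: x=[4.6359] v=[-1.4618]
Step 25: x=[4.5643] v=[-1.4321]
Step 26: x=[4.4946] v=[-1.3943]
Step 27: x=[4.4272] v=[-1.3487]
Step 28: x=[4.3624] v=[-1.2955]
Step 29: x=[4.3007] v=[-1.2350]
Step 30: x=[4.2423] v=[-1.1676]
Step 31: x=[4.1876] v=[-1.0936]
Step 32: x=[4.1369] v=[-1.0135]
Step 33: x=[4.0905] v=[-0.9277]
Step 34: x=[4.0487] v=[-0.8366]
Step 35: x=[4.0117] v=[-0.7408]
Step 36: x=[3.9797] v=[-0.6409]
Step 37: x=[3.9528] v=[-0.5374]
Step 38: x=[3.9313] v=[-0.4308]
Step 39: x=[3.9152] v=[-0.3218]
Step 40: x=[3.9047] v=[-0.2110]
Step 41: x=[3.8998] v=[-0.0990]
Step 42: x=[3.9005] v=[0.0135]
First v>=0 after going negative at step 42, time=2.1000

Answer: 2.1000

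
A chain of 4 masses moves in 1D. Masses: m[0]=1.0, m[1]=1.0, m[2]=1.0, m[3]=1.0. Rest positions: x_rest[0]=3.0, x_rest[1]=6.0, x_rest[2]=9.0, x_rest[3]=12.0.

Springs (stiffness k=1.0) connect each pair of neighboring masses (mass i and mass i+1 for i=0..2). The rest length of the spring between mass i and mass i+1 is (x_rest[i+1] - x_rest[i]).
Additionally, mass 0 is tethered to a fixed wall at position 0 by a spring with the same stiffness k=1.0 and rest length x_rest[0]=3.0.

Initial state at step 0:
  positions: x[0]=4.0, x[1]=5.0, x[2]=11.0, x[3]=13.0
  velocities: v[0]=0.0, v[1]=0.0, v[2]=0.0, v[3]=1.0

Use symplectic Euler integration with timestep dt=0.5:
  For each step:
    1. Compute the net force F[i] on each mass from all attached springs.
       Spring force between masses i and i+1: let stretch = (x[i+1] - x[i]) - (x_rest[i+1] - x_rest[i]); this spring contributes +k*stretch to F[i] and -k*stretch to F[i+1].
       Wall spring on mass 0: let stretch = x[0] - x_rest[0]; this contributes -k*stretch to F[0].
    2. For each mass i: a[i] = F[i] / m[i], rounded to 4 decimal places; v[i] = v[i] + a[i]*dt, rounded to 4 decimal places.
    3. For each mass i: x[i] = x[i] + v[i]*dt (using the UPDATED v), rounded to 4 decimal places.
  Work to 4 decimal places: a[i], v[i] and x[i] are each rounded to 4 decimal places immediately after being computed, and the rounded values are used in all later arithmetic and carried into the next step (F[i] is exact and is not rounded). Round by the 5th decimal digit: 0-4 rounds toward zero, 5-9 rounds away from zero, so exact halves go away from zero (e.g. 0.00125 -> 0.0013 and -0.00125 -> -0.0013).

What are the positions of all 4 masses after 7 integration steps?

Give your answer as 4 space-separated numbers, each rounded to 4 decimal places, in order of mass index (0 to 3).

Step 0: x=[4.0000 5.0000 11.0000 13.0000] v=[0.0000 0.0000 0.0000 1.0000]
Step 1: x=[3.2500 6.2500 10.0000 13.7500] v=[-1.5000 2.5000 -2.0000 1.5000]
Step 2: x=[2.4375 7.6875 9.0000 14.3125] v=[-1.6250 2.8750 -2.0000 1.1250]
Step 3: x=[2.3281 8.1407 9.0000 14.2969] v=[-0.2188 0.9063 0.0000 -0.0313]
Step 4: x=[3.0899 7.3555 10.1094 13.7070] v=[1.5235 -1.5704 2.2188 -1.1798]
Step 5: x=[4.1456 6.1924 11.4298 12.9677] v=[2.1114 -2.3263 2.6407 -1.4786]
Step 6: x=[4.6766 5.8269 11.8253 12.5939] v=[1.0620 -0.7310 0.7910 -0.7476]
Step 7: x=[4.3260 6.6735 10.9134 12.7780] v=[-0.7012 1.6931 -1.8239 0.3681]

Answer: 4.3260 6.6735 10.9134 12.7780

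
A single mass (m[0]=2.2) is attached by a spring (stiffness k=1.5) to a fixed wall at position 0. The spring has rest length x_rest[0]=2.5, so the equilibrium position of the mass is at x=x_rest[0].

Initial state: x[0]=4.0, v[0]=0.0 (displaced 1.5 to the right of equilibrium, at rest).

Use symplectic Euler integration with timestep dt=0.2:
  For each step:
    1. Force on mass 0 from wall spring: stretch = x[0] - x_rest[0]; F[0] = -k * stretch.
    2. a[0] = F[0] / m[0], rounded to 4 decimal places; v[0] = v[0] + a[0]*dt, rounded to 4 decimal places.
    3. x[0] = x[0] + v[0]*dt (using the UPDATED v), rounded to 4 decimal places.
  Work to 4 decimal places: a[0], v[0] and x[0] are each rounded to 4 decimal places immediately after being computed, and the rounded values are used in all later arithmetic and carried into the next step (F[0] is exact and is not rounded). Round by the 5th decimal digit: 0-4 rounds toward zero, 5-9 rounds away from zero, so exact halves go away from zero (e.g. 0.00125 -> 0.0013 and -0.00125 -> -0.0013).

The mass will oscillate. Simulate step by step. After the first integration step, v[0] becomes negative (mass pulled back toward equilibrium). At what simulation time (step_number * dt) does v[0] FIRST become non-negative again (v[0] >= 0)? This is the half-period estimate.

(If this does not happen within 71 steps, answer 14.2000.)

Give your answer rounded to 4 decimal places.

Answer: 4.0000

Derivation:
Step 0: x=[4.0000] v=[0.0000]
Step 1: x=[3.9591] v=[-0.2045]
Step 2: x=[3.8784] v=[-0.4035]
Step 3: x=[3.7601] v=[-0.5915]
Step 4: x=[3.6074] v=[-0.7633]
Step 5: x=[3.4245] v=[-0.9143]
Step 6: x=[3.2164] v=[-1.0404]
Step 7: x=[2.9888] v=[-1.1381]
Step 8: x=[2.7478] v=[-1.2048]
Step 9: x=[2.5001] v=[-1.2386]
Step 10: x=[2.2524] v=[-1.2386]
Step 11: x=[2.0114] v=[-1.2048]
Step 12: x=[1.7838] v=[-1.1382]
Step 13: x=[1.5757] v=[-1.0405]
Step 14: x=[1.3928] v=[-0.9145]
Step 15: x=[1.2401] v=[-0.7635]
Step 16: x=[1.1218] v=[-0.5917]
Step 17: x=[1.0410] v=[-0.4038]
Step 18: x=[1.0000] v=[-0.2048]
Step 19: x=[0.9999] v=[-0.0003]
Step 20: x=[1.0408] v=[0.2043]
First v>=0 after going negative at step 20, time=4.0000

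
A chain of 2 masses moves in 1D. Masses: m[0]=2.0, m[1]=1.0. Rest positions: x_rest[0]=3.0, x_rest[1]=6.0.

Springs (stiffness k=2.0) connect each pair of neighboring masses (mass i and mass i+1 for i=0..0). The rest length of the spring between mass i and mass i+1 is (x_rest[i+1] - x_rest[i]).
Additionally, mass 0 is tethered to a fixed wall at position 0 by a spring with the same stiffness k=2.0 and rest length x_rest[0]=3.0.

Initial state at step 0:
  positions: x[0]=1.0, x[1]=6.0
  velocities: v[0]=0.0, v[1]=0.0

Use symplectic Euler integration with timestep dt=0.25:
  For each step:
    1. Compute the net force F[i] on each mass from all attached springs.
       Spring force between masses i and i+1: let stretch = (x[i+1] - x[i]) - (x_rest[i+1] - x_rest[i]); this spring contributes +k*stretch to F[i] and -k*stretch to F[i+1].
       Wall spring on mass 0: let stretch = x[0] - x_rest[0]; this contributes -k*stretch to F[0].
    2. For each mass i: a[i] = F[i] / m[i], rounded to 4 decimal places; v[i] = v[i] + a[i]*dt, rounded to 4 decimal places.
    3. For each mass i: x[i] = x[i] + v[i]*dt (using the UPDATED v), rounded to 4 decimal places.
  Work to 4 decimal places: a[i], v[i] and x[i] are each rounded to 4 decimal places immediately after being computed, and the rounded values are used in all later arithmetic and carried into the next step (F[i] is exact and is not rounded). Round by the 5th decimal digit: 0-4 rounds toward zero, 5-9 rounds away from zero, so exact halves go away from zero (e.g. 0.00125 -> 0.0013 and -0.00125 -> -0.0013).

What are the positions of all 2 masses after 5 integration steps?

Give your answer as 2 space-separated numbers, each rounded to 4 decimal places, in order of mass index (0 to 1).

Step 0: x=[1.0000 6.0000] v=[0.0000 0.0000]
Step 1: x=[1.2500 5.7500] v=[1.0000 -1.0000]
Step 2: x=[1.7031 5.3125] v=[1.8125 -1.7500]
Step 3: x=[2.2754 4.7988] v=[2.2891 -2.0547]
Step 4: x=[2.8632 4.3447] v=[2.3511 -1.8164]
Step 5: x=[3.3646 4.0804] v=[2.0057 -1.0572]

Answer: 3.3646 4.0804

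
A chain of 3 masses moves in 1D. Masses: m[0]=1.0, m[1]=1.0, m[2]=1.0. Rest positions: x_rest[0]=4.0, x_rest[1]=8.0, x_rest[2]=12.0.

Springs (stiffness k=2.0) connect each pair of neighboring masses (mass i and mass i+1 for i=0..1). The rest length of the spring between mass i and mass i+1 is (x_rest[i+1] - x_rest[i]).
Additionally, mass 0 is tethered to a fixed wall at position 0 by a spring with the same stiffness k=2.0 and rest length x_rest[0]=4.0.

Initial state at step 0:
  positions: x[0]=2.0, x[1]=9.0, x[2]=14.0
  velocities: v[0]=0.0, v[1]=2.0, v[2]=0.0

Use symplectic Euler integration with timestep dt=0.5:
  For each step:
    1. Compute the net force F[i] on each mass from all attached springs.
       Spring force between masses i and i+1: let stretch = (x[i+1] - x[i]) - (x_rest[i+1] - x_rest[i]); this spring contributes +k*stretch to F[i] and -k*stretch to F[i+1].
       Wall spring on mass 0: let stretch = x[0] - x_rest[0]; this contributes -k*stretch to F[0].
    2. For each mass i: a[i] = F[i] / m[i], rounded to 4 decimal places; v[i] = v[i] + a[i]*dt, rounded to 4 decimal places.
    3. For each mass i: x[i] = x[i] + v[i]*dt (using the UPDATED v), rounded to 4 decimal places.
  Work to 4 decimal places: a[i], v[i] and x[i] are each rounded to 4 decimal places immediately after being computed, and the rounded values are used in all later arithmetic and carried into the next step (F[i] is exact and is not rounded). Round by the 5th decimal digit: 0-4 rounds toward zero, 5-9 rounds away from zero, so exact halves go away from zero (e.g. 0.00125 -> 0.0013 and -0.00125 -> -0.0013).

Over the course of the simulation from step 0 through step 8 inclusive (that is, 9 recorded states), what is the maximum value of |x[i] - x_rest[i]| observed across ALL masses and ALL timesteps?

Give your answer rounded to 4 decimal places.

Step 0: x=[2.0000 9.0000 14.0000] v=[0.0000 2.0000 0.0000]
Step 1: x=[4.5000 9.0000 13.5000] v=[5.0000 0.0000 -1.0000]
Step 2: x=[7.0000 9.0000 12.7500] v=[5.0000 0.0000 -1.5000]
Step 3: x=[7.0000 9.8750 12.1250] v=[0.0000 1.7500 -1.2500]
Step 4: x=[4.9375 10.4375 12.3750] v=[-4.1250 1.1250 0.5000]
Step 5: x=[3.1563 9.2188 13.6563] v=[-3.5625 -2.4375 2.5625]
Step 6: x=[2.8282 7.1876 14.7188] v=[-0.6563 -4.0625 2.1250]
Step 7: x=[3.2657 6.7423 14.0157] v=[0.8749 -0.8907 -1.4062]
Step 8: x=[3.8086 8.1954 11.6759] v=[1.0858 2.9061 -4.6796]
Max displacement = 3.0000

Answer: 3.0000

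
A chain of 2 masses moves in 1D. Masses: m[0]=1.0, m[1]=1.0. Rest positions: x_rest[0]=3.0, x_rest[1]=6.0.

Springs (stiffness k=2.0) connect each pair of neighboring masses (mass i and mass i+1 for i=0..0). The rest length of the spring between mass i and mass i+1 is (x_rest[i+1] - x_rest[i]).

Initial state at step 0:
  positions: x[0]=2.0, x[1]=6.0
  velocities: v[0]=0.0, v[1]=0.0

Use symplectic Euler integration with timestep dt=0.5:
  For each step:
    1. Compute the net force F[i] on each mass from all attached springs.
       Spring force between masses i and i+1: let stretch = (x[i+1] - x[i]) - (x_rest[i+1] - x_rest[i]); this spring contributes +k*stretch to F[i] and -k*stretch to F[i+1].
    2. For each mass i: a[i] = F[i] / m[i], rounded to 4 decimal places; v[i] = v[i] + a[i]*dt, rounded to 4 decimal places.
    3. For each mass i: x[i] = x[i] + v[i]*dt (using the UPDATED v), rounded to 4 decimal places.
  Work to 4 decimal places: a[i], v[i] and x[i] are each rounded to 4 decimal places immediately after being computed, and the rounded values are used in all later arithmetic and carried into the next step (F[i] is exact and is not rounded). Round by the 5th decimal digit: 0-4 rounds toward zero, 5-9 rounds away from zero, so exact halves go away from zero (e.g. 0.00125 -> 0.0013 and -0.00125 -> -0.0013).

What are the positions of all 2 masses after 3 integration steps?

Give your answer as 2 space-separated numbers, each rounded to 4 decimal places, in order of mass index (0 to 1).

Step 0: x=[2.0000 6.0000] v=[0.0000 0.0000]
Step 1: x=[2.5000 5.5000] v=[1.0000 -1.0000]
Step 2: x=[3.0000 5.0000] v=[1.0000 -1.0000]
Step 3: x=[3.0000 5.0000] v=[0.0000 0.0000]

Answer: 3.0000 5.0000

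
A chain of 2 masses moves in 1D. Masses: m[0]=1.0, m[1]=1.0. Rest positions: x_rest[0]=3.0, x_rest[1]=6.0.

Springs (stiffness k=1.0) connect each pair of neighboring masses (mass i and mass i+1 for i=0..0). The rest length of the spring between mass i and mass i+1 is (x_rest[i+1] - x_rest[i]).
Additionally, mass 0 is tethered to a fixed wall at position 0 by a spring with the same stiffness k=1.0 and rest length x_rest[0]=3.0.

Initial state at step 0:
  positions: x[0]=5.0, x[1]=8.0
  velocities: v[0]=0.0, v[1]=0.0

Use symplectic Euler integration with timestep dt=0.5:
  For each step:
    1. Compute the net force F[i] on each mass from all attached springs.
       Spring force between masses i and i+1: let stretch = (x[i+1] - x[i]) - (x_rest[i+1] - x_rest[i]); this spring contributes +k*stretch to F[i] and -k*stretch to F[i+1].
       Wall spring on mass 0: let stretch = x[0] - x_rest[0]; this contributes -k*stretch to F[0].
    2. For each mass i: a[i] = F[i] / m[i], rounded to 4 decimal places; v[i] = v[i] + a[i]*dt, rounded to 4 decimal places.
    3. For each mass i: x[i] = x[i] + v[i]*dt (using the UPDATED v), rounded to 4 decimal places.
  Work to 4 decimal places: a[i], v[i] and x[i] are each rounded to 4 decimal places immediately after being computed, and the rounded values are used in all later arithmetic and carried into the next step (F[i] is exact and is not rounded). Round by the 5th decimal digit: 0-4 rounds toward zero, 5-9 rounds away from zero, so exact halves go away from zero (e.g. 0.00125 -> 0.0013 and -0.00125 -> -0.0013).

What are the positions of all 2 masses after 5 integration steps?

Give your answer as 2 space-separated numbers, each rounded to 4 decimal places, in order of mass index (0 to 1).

Step 0: x=[5.0000 8.0000] v=[0.0000 0.0000]
Step 1: x=[4.5000 8.0000] v=[-1.0000 0.0000]
Step 2: x=[3.7500 7.8750] v=[-1.5000 -0.2500]
Step 3: x=[3.0938 7.4688] v=[-1.3125 -0.8125]
Step 4: x=[2.7579 6.7188] v=[-0.6719 -1.5000]
Step 5: x=[2.7227 5.7286] v=[-0.0704 -1.9805]

Answer: 2.7227 5.7286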